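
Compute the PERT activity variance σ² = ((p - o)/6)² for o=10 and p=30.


σ² = ((p - o) / 6)² = (p - o)² / 36
= (30 - 10)² / 36
= 20² / 36
= 400 / 36
= 11.1111


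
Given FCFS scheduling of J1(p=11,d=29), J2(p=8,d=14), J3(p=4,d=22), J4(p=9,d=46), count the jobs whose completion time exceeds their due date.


Completion vs due date:
  J1: C=11, d=29 → on time
  J2: C=19, d=14 → TARDY
  J3: C=23, d=22 → TARDY
  J4: C=32, d=46 → on time
Tardy jobs: J2, J3
Count = 2


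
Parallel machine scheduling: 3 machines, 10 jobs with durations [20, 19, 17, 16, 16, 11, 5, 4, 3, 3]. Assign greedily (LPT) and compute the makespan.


Jobs (LPT sorted): [20, 19, 17, 16, 16, 11, 5, 4, 3, 3]
Machines: 3
  J=20 → Machine 1 (load: 0+20=20)
  J=19 → Machine 2 (load: 0+19=19)
  J=17 → Machine 3 (load: 0+17=17)
  J=16 → Machine 3 (load: 17+16=33)
  J=16 → Machine 2 (load: 19+16=35)
  J=11 → Machine 1 (load: 20+11=31)
  J=5 → Machine 1 (load: 31+5=36)
  J=4 → Machine 3 (load: 33+4=37)
  J=3 → Machine 2 (load: 35+3=38)
  J=3 → Machine 1 (load: 36+3=39)
Machine loads: [39, 38, 37]
Makespan = max = 39 time units


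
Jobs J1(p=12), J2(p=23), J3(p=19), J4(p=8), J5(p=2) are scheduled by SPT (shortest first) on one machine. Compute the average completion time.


SPT order: J5 → J4 → J1 → J3 → J2
Completion times:
  J5: C=2
  J4: C=10
  J1: C=22
  J3: C=41
  J2: C=64
Sum = 139, n = 5
Mean flow = 139/5
= 27.80


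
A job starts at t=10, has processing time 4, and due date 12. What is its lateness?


Completion = 10 + 4 = 14
Lateness = C - d = 14 - 12
= 2


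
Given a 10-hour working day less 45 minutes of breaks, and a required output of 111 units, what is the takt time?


Available = 10×60 - 45 = 555 min
Takt time = 555 / 111
= 5.00 min/unit


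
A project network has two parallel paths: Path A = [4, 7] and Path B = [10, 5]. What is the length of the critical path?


Path A: 4 + 7 = 11
Path B: 10 + 5 = 15
Critical path = longest = max(11, 15)
= 15 (Path B)


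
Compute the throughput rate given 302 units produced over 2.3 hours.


Throughput = units / time
= 302 / 2.3
= 131.3 units/hour


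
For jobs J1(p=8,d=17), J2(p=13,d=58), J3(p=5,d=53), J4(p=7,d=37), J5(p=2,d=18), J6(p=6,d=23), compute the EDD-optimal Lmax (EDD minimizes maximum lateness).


EDD order: J1 → J5 → J6 → J4 → J3 → J2
Completion and lateness:
  J1: C=8, d=17, L=8-17=-9
  J5: C=10, d=18, L=10-18=-8
  J6: C=16, d=23, L=16-23=-7
  J4: C=23, d=37, L=23-37=-14
  J3: C=28, d=53, L=28-53=-25
  J2: C=41, d=58, L=41-58=-17
Lmax = max(-9, -8, -7, -14, -25, -17)
= -7


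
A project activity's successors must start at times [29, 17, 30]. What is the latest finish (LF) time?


LF = min of all successor start times
Successors start at: [29, 17, 30]
LF = min(29, 17, 30)
= 17


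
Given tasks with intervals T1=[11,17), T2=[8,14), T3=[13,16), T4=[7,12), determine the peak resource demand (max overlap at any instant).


Check each time point for overlaps:
  t=11: 3 tasks active (T1, T2, T4)
Max concurrent = 3


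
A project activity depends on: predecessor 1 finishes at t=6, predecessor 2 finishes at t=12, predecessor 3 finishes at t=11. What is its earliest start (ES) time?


ES = max of all predecessor completion times
Predecessors: [6, 12, 11]
ES = max(6, 12, 11)
= 12


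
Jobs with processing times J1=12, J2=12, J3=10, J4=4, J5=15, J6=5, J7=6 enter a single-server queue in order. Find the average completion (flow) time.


Completion times:
  J1: completes at 12
  J2: completes at 24
  J3: completes at 34
  J4: completes at 38
  J5: completes at 53
  J6: completes at 58
  J7: completes at 64
Sum = 283
Average = 283/7
= 40.43


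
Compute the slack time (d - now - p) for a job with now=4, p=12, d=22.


Slack = due - current_time - processing
= 22 - 4 - 12
= 6


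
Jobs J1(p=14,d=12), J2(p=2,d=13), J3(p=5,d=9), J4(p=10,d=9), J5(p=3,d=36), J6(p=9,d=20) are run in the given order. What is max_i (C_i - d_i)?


Lateness per job (L = C - d):
  J1: C=14, d=12, L=2
  J2: C=16, d=13, L=3
  J3: C=21, d=9, L=12
  J4: C=31, d=9, L=22
  J5: C=34, d=36, L=-2
  J6: C=43, d=20, L=23
Lmax = max(2, 3, 12, 22, -2, 23)
= 23


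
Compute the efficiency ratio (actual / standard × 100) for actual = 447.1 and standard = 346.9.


Efficiency = (actual / standard) × 100
= (447.1 / 346.9) × 100
= 128.9%


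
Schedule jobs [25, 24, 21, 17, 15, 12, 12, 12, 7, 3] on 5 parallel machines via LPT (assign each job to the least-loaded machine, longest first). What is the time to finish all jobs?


Jobs (LPT sorted): [25, 24, 21, 17, 15, 12, 12, 12, 7, 3]
Machines: 5
  J=25 → Machine 1 (load: 0+25=25)
  J=24 → Machine 2 (load: 0+24=24)
  J=21 → Machine 3 (load: 0+21=21)
  J=17 → Machine 4 (load: 0+17=17)
  J=15 → Machine 5 (load: 0+15=15)
  J=12 → Machine 5 (load: 15+12=27)
  J=12 → Machine 4 (load: 17+12=29)
  J=12 → Machine 3 (load: 21+12=33)
  J=7 → Machine 2 (load: 24+7=31)
  J=3 → Machine 1 (load: 25+3=28)
Machine loads: [28, 31, 33, 29, 27]
Makespan = max = 33 time units


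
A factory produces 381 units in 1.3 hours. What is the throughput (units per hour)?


Throughput = units / time
= 381 / 1.3
= 293.1 units/hour


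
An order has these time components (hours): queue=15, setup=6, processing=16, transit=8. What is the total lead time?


Lead time = queue + setup + processing + transit
= 15 + 6 + 16 + 8
= 45 hours


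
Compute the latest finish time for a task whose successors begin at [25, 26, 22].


LF = min of all successor start times
Successors start at: [25, 26, 22]
LF = min(25, 26, 22)
= 22


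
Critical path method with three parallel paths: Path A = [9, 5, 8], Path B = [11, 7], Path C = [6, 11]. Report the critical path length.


Path A: 9 + 5 + 8 = 22
Path B: 11 + 7 = 18
Path C: 6 + 11 = 17
Critical path = longest = max(22, 18, 17)
= 22 (Path A)


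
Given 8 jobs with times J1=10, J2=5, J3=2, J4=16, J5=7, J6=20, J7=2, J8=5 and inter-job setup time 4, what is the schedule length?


Makespan = Σ processing + (n-1) × setup
= (10 + 5 + 2 + 16 + 7 + 20 + 2 + 5) + (8-1)×4
= 67 + 28
= 95 time units


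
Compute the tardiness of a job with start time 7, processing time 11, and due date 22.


Completion = start + processing = 7 + 11 = 18
Tardiness = max(0, C - d) = max(0, 18 - 22)
= max(0, -4)
= 0


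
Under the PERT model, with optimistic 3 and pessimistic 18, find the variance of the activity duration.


σ² = ((p - o) / 6)² = (p - o)² / 36
= (18 - 3)² / 36
= 15² / 36
= 225 / 36
= 6.2500


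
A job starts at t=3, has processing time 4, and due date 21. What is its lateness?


Completion = 3 + 4 = 7
Lateness = C - d = 7 - 21
= -14


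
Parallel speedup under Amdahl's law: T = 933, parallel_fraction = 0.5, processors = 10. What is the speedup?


Amdahl's law: T_p = T × ((1-p) + p/N)
= 933 × ((1-0.5) + 0.5/10)
= 933 × (0.50 + 0.0500)
= 933 × 0.5500
= 513.15
Speedup = 933/513.15
= 1.82×


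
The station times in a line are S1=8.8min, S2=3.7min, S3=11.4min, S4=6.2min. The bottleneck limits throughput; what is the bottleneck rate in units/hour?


Bottleneck = longest station time
Station times: [8.8, 3.7, 11.4, 6.2]
Max = 11.4 min
Rate = 60 / 11.4
= 5.26 units/hour (bottleneck: 11.4min)


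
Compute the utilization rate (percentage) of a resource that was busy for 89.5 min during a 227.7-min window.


Utilization = busy / total × 100
= 89.5 / 227.7 × 100
= 39.3%


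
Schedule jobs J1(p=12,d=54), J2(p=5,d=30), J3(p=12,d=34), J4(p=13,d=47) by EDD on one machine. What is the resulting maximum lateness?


EDD order: J2 → J3 → J4 → J1
Completion and lateness:
  J2: C=5, d=30, L=5-30=-25
  J3: C=17, d=34, L=17-34=-17
  J4: C=30, d=47, L=30-47=-17
  J1: C=42, d=54, L=42-54=-12
Lmax = max(-25, -17, -17, -12)
= -12


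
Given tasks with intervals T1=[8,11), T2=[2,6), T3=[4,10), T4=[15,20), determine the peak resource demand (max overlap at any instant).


Check each time point for overlaps:
  t=4: 2 tasks active (T2, T3)
Max concurrent = 2


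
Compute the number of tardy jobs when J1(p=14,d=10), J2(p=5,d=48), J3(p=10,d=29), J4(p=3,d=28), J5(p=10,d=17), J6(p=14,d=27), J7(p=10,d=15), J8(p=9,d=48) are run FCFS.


Completion vs due date:
  J1: C=14, d=10 → TARDY
  J2: C=19, d=48 → on time
  J3: C=29, d=29 → on time
  J4: C=32, d=28 → TARDY
  J5: C=42, d=17 → TARDY
  J6: C=56, d=27 → TARDY
  J7: C=66, d=15 → TARDY
  J8: C=75, d=48 → TARDY
Tardy jobs: J1, J4, J5, J6, J7, J8
Count = 6


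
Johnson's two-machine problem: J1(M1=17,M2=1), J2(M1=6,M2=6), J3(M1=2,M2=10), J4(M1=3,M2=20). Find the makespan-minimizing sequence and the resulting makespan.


Johnson's rule:
Group 1 (M1≤M2, sort by M1): ['J3', 'J4', 'J2']
Group 2 (M1>M2, sort desc M2): ['J1']
Sequence: J3 → J4 → J2 → J1
Makespan calculation:
  J3: M1 done=2, M2 done=12
  J4: M1 done=5, M2 done=32
  J2: M1 done=11, M2 done=38
  J1: M1 done=28, M2 done=39
= Sequence: J3 → J4 → J2 → J1, Makespan: 39


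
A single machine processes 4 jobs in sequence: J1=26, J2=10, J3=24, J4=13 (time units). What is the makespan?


Sequential makespan: sum all processing times
= 26 + 10 + 24 + 13
= 73 time units


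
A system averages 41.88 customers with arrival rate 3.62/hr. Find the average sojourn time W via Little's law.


Little's law: L = λW → W = L / λ
= 41.88 / 3.62
= 11.57 hours


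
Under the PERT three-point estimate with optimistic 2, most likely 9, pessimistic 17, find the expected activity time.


te = (o + 4m + p) / 6
= (2 + 4×9 + 17) / 6
= (2 + 36 + 17) / 6
= 55 / 6
= 9.17


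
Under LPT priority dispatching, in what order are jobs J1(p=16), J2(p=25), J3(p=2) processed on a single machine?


LPT: sort by longest processing time first
  J2: p=25
  J1: p=16
  J3: p=2
Order: J2 → J1 → J3


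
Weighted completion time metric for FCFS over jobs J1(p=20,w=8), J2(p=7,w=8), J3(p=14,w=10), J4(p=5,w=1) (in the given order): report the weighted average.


Completion times:
  J1: C=20, w×C=8×20=160
  J2: C=27, w×C=8×27=216
  J3: C=41, w×C=10×41=410
  J4: C=46, w×C=1×46=46
Sum w×C = 832
Sum w = 27
Weighted avg = 832/27
= 30.81


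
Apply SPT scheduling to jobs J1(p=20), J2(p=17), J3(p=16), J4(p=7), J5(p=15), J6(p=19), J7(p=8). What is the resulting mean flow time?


SPT order: J4 → J7 → J5 → J3 → J2 → J6 → J1
Completion times:
  J4: C=7
  J7: C=15
  J5: C=30
  J3: C=46
  J2: C=63
  J6: C=82
  J1: C=102
Sum = 345, n = 7
Mean flow = 345/7
= 49.29


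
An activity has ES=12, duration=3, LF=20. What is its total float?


EF = ES + duration = 12 + 3 = 15
LS = LF - duration = 20 - 3 = 17
Total Float = LF - EF = 20 - 15
(or LS - ES = 17 - 12)
= 5


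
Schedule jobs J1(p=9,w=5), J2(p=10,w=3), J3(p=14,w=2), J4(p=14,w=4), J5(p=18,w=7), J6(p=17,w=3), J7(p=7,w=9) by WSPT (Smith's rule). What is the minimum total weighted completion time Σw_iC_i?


WSPT order (by p/w): J7 → J1 → J5 → J2 → J4 → J6 → J3
  J7: C=7, w·C=9×7=63
  J1: C=16, w·C=5×16=80
  J5: C=34, w·C=7×34=238
  J2: C=44, w·C=3×44=132
  J4: C=58, w·C=4×58=232
  J6: C=75, w·C=3×75=225
  J3: C=89, w·C=2×89=178
Σ w·C = 1148
= 1148


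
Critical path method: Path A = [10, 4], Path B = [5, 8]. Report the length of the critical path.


Path A: 10 + 4 = 14
Path B: 5 + 8 = 13
Critical path = longest = max(14, 13)
= 14 (Path A)


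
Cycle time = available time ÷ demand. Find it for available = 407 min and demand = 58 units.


Cycle time = available time / demand
= 407 / 58
= 7.02 min/unit


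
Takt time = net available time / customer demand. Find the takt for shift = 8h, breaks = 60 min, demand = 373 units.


Available = 8×60 - 60 = 420 min
Takt time = 420 / 373
= 1.13 min/unit


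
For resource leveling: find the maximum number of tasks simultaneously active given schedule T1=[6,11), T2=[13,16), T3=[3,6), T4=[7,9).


Check each time point for overlaps:
  t=7: 2 tasks active (T1, T4)
Max concurrent = 2


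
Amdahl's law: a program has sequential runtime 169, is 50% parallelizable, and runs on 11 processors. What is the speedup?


Amdahl's law: T_p = T × ((1-p) + p/N)
= 169 × ((1-0.5) + 0.5/11)
= 169 × (0.50 + 0.0455)
= 169 × 0.5455
= 92.18
Speedup = 169/92.18
= 1.83×


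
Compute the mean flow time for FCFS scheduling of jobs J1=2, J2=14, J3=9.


Completion times:
  J1: completes at 2
  J2: completes at 16
  J3: completes at 25
Sum = 43
Average = 43/3
= 14.33


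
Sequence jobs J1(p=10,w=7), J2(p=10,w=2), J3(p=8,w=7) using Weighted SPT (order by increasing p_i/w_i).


WSPT (Smith's rule): sort by p/w ascending
  J3: p/w = 8/7 = 1.143
  J1: p/w = 10/7 = 1.429
  J2: p/w = 10/2 = 5.000
Order: J3 → J1 → J2


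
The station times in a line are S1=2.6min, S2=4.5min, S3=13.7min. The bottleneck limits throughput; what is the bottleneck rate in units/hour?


Bottleneck = longest station time
Station times: [2.6, 4.5, 13.7]
Max = 13.7 min
Rate = 60 / 13.7
= 4.38 units/hour (bottleneck: 13.7min)


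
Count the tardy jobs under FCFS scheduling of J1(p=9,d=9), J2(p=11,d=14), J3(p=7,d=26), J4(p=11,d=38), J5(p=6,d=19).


Completion vs due date:
  J1: C=9, d=9 → on time
  J2: C=20, d=14 → TARDY
  J3: C=27, d=26 → TARDY
  J4: C=38, d=38 → on time
  J5: C=44, d=19 → TARDY
Tardy jobs: J2, J3, J5
Count = 3


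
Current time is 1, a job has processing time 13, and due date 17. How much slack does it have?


Slack = due - current_time - processing
= 17 - 1 - 13
= 3


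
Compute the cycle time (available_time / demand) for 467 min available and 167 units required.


Cycle time = available time / demand
= 467 / 167
= 2.80 min/unit


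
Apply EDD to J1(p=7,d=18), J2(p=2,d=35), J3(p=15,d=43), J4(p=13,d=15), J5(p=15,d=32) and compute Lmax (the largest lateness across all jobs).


EDD order: J4 → J1 → J5 → J2 → J3
Completion and lateness:
  J4: C=13, d=15, L=13-15=-2
  J1: C=20, d=18, L=20-18=2
  J5: C=35, d=32, L=35-32=3
  J2: C=37, d=35, L=37-35=2
  J3: C=52, d=43, L=52-43=9
Lmax = max(-2, 2, 3, 2, 9)
= 9


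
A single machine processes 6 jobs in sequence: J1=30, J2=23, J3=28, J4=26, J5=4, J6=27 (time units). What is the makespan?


Sequential makespan: sum all processing times
= 30 + 23 + 28 + 26 + 4 + 27
= 138 time units


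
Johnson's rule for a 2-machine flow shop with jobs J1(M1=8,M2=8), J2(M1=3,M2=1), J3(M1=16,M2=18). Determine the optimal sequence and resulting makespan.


Johnson's rule:
Group 1 (M1≤M2, sort by M1): ['J1', 'J3']
Group 2 (M1>M2, sort desc M2): ['J2']
Sequence: J1 → J3 → J2
Makespan calculation:
  J1: M1 done=8, M2 done=16
  J3: M1 done=24, M2 done=42
  J2: M1 done=27, M2 done=43
= Sequence: J1 → J3 → J2, Makespan: 43


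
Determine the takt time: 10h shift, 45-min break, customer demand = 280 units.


Available = 10×60 - 45 = 555 min
Takt time = 555 / 280
= 1.98 min/unit


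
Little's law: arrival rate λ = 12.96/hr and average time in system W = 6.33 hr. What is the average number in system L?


Little's law: L = λ × W
= 12.96 × 6.33
= 82.04


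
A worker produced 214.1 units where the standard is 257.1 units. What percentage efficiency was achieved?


Efficiency = (actual / standard) × 100
= (214.1 / 257.1) × 100
= 83.3%


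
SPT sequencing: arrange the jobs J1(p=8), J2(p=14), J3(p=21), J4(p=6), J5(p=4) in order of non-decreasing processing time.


SPT: sort by shortest processing time
  J5: p=4
  J4: p=6
  J1: p=8
  J2: p=14
  J3: p=21
Order: J5 → J4 → J1 → J2 → J3


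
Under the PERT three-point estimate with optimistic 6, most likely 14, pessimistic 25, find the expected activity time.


te = (o + 4m + p) / 6
= (6 + 4×14 + 25) / 6
= (6 + 56 + 25) / 6
= 87 / 6
= 14.50


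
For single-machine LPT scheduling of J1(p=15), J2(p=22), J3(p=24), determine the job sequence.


LPT: sort by longest processing time first
  J3: p=24
  J2: p=22
  J1: p=15
Order: J3 → J2 → J1


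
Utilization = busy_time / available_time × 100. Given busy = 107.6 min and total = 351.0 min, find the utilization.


Utilization = busy / total × 100
= 107.6 / 351.0 × 100
= 30.7%


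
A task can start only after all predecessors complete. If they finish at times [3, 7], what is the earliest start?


ES = max of all predecessor completion times
Predecessors: [3, 7]
ES = max(3, 7)
= 7


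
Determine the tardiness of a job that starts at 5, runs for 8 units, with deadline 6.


Completion = start + processing = 5 + 8 = 13
Tardiness = max(0, C - d) = max(0, 13 - 6)
= max(0, 7)
= 7


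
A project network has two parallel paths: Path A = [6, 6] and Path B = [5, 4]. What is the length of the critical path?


Path A: 6 + 6 = 12
Path B: 5 + 4 = 9
Critical path = longest = max(12, 9)
= 12 (Path A)


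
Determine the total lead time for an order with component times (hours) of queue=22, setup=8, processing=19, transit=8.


Lead time = queue + setup + processing + transit
= 22 + 8 + 19 + 8
= 57 hours


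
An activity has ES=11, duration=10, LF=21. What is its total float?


EF = ES + duration = 11 + 10 = 21
LS = LF - duration = 21 - 10 = 11
Total Float = LF - EF = 21 - 21
(or LS - ES = 11 - 11)
= 0


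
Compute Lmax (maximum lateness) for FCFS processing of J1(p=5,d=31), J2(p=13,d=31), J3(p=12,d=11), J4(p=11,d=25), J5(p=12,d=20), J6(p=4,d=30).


Lateness per job (L = C - d):
  J1: C=5, d=31, L=-26
  J2: C=18, d=31, L=-13
  J3: C=30, d=11, L=19
  J4: C=41, d=25, L=16
  J5: C=53, d=20, L=33
  J6: C=57, d=30, L=27
Lmax = max(-26, -13, 19, 16, 33, 27)
= 33


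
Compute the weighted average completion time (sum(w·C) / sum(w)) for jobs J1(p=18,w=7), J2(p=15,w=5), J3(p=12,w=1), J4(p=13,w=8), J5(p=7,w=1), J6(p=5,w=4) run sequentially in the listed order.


Completion times:
  J1: C=18, w×C=7×18=126
  J2: C=33, w×C=5×33=165
  J3: C=45, w×C=1×45=45
  J4: C=58, w×C=8×58=464
  J5: C=65, w×C=1×65=65
  J6: C=70, w×C=4×70=280
Sum w×C = 1145
Sum w = 26
Weighted avg = 1145/26
= 44.04


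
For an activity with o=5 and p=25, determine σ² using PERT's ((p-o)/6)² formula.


σ² = ((p - o) / 6)² = (p - o)² / 36
= (25 - 5)² / 36
= 20² / 36
= 400 / 36
= 11.1111


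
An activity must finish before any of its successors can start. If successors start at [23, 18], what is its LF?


LF = min of all successor start times
Successors start at: [23, 18]
LF = min(23, 18)
= 18


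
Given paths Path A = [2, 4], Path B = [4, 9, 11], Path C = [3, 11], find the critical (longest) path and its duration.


Path A: 2 + 4 = 6
Path B: 4 + 9 + 11 = 24
Path C: 3 + 11 = 14
Critical path = longest = max(6, 24, 14)
= 24 (Path B)


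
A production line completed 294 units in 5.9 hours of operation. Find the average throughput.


Throughput = units / time
= 294 / 5.9
= 49.8 units/hour


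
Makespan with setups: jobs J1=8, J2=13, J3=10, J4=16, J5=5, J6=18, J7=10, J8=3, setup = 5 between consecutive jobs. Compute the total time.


Makespan = Σ processing + (n-1) × setup
= (8 + 13 + 10 + 16 + 5 + 18 + 10 + 3) + (8-1)×5
= 83 + 35
= 118 time units


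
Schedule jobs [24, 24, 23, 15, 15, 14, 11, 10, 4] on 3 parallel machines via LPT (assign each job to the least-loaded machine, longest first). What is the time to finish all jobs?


Jobs (LPT sorted): [24, 24, 23, 15, 15, 14, 11, 10, 4]
Machines: 3
  J=24 → Machine 1 (load: 0+24=24)
  J=24 → Machine 2 (load: 0+24=24)
  J=23 → Machine 3 (load: 0+23=23)
  J=15 → Machine 3 (load: 23+15=38)
  J=15 → Machine 1 (load: 24+15=39)
  J=14 → Machine 2 (load: 24+14=38)
  J=11 → Machine 2 (load: 38+11=49)
  J=10 → Machine 3 (load: 38+10=48)
  J=4 → Machine 1 (load: 39+4=43)
Machine loads: [43, 49, 48]
Makespan = max = 49 time units


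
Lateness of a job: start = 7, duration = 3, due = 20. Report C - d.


Completion = 7 + 3 = 10
Lateness = C - d = 10 - 20
= -10


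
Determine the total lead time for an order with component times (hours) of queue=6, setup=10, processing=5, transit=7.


Lead time = queue + setup + processing + transit
= 6 + 10 + 5 + 7
= 28 hours


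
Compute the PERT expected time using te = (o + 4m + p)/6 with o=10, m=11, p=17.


te = (o + 4m + p) / 6
= (10 + 4×11 + 17) / 6
= (10 + 44 + 17) / 6
= 71 / 6
= 11.83


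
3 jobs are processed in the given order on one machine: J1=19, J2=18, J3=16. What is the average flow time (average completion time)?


Completion times:
  J1: completes at 19
  J2: completes at 37
  J3: completes at 53
Sum = 109
Average = 109/3
= 36.33


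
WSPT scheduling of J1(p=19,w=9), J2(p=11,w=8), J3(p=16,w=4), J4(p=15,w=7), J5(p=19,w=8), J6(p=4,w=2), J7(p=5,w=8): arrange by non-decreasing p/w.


WSPT (Smith's rule): sort by p/w ascending
  J7: p/w = 5/8 = 0.625
  J2: p/w = 11/8 = 1.375
  J6: p/w = 4/2 = 2.000
  J1: p/w = 19/9 = 2.111
  J4: p/w = 15/7 = 2.143
  J5: p/w = 19/8 = 2.375
  J3: p/w = 16/4 = 4.000
Order: J7 → J2 → J6 → J1 → J4 → J5 → J3


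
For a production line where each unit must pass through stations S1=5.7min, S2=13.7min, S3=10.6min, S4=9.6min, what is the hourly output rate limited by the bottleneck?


Bottleneck = longest station time
Station times: [5.7, 13.7, 10.6, 9.6]
Max = 13.7 min
Rate = 60 / 13.7
= 4.38 units/hour (bottleneck: 13.7min)


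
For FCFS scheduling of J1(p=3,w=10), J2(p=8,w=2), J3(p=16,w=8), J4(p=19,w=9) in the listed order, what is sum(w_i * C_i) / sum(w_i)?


Completion times:
  J1: C=3, w×C=10×3=30
  J2: C=11, w×C=2×11=22
  J3: C=27, w×C=8×27=216
  J4: C=46, w×C=9×46=414
Sum w×C = 682
Sum w = 29
Weighted avg = 682/29
= 23.52


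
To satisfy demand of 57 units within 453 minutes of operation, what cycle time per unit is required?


Cycle time = available time / demand
= 453 / 57
= 7.95 min/unit


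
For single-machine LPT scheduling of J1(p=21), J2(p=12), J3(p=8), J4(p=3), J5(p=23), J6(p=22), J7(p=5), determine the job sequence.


LPT: sort by longest processing time first
  J5: p=23
  J6: p=22
  J1: p=21
  J2: p=12
  J3: p=8
  J7: p=5
  J4: p=3
Order: J5 → J6 → J1 → J2 → J3 → J7 → J4


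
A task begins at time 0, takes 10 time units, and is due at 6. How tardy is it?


Completion = start + processing = 0 + 10 = 10
Tardiness = max(0, C - d) = max(0, 10 - 6)
= max(0, 4)
= 4


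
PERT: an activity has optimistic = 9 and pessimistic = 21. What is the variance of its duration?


σ² = ((p - o) / 6)² = (p - o)² / 36
= (21 - 9)² / 36
= 12² / 36
= 144 / 36
= 4.0000


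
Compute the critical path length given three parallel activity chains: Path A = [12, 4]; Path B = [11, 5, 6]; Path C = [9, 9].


Path A: 12 + 4 = 16
Path B: 11 + 5 + 6 = 22
Path C: 9 + 9 = 18
Critical path = longest = max(16, 22, 18)
= 22 (Path B)


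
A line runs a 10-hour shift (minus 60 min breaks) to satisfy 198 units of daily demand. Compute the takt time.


Available = 10×60 - 60 = 540 min
Takt time = 540 / 198
= 2.73 min/unit


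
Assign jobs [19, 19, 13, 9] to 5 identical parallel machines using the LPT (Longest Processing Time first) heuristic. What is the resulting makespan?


Jobs (LPT sorted): [19, 19, 13, 9]
Machines: 5
  J=19 → Machine 1 (load: 0+19=19)
  J=19 → Machine 2 (load: 0+19=19)
  J=13 → Machine 3 (load: 0+13=13)
  J=9 → Machine 4 (load: 0+9=9)
Machine loads: [19, 19, 13, 9, 0]
Makespan = max = 19 time units


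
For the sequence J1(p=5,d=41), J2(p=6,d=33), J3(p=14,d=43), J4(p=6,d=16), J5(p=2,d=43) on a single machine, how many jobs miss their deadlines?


Completion vs due date:
  J1: C=5, d=41 → on time
  J2: C=11, d=33 → on time
  J3: C=25, d=43 → on time
  J4: C=31, d=16 → TARDY
  J5: C=33, d=43 → on time
Tardy jobs: J4
Count = 1


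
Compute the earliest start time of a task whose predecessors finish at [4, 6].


ES = max of all predecessor completion times
Predecessors: [4, 6]
ES = max(4, 6)
= 6


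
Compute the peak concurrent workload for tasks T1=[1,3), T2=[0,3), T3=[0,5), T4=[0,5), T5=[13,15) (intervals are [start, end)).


Check each time point for overlaps:
  t=1: 4 tasks active (T1, T2, T3, T4)
Max concurrent = 4


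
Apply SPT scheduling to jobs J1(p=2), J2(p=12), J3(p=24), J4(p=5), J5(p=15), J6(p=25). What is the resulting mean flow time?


SPT order: J1 → J4 → J2 → J5 → J3 → J6
Completion times:
  J1: C=2
  J4: C=7
  J2: C=19
  J5: C=34
  J3: C=58
  J6: C=83
Sum = 203, n = 6
Mean flow = 203/6
= 33.83


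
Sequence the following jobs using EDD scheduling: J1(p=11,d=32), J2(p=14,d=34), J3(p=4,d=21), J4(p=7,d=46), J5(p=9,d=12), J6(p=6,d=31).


EDD: sort by earliest due date
  J5: d=12, p=9
  J3: d=21, p=4
  J6: d=31, p=6
  J1: d=32, p=11
  J2: d=34, p=14
  J4: d=46, p=7
Order: J5 → J3 → J6 → J1 → J2 → J4


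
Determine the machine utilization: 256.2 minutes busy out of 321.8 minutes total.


Utilization = busy / total × 100
= 256.2 / 321.8 × 100
= 79.6%


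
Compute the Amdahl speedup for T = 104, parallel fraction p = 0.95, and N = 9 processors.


Amdahl's law: T_p = T × ((1-p) + p/N)
= 104 × ((1-0.95) + 0.95/9)
= 104 × (0.05 + 0.1056)
= 104 × 0.1556
= 16.18
Speedup = 104/16.18
= 6.43×


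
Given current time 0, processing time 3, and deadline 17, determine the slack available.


Slack = due - current_time - processing
= 17 - 0 - 3
= 14


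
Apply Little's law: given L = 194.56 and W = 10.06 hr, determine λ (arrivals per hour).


Little's law: L = λW → λ = L / W
= 194.56 / 10.06
= 19.34 per hour


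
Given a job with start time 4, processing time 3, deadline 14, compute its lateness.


Completion = 4 + 3 = 7
Lateness = C - d = 7 - 14
= -7


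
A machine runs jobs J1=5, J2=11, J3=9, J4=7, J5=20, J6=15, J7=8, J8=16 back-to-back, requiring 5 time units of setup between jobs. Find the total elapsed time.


Makespan = Σ processing + (n-1) × setup
= (5 + 11 + 9 + 7 + 20 + 15 + 8 + 16) + (8-1)×5
= 91 + 35
= 126 time units


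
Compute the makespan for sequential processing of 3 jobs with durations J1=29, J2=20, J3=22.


Sequential makespan: sum all processing times
= 29 + 20 + 22
= 71 time units


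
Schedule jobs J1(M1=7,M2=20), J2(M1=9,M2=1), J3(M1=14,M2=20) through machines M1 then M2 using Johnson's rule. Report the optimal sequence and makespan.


Johnson's rule:
Group 1 (M1≤M2, sort by M1): ['J1', 'J3']
Group 2 (M1>M2, sort desc M2): ['J2']
Sequence: J1 → J3 → J2
Makespan calculation:
  J1: M1 done=7, M2 done=27
  J3: M1 done=21, M2 done=47
  J2: M1 done=30, M2 done=48
= Sequence: J1 → J3 → J2, Makespan: 48


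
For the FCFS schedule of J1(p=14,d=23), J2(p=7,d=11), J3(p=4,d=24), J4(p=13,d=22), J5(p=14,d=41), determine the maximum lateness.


Lateness per job (L = C - d):
  J1: C=14, d=23, L=-9
  J2: C=21, d=11, L=10
  J3: C=25, d=24, L=1
  J4: C=38, d=22, L=16
  J5: C=52, d=41, L=11
Lmax = max(-9, 10, 1, 16, 11)
= 16


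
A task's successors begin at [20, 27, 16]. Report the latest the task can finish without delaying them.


LF = min of all successor start times
Successors start at: [20, 27, 16]
LF = min(20, 27, 16)
= 16


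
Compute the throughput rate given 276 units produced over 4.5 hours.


Throughput = units / time
= 276 / 4.5
= 61.3 units/hour


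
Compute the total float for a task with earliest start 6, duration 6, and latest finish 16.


EF = ES + duration = 6 + 6 = 12
LS = LF - duration = 16 - 6 = 10
Total Float = LF - EF = 16 - 12
(or LS - ES = 10 - 6)
= 4


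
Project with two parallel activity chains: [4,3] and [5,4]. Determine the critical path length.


Path A: 4 + 3 = 7
Path B: 5 + 4 = 9
Critical path = longest = max(7, 9)
= 9 (Path B)


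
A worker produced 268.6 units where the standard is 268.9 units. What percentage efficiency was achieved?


Efficiency = (actual / standard) × 100
= (268.6 / 268.9) × 100
= 99.9%


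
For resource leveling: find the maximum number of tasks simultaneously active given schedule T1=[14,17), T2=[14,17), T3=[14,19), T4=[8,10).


Check each time point for overlaps:
  t=14: 3 tasks active (T1, T2, T3)
Max concurrent = 3


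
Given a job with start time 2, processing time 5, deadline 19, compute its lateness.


Completion = 2 + 5 = 7
Lateness = C - d = 7 - 19
= -12


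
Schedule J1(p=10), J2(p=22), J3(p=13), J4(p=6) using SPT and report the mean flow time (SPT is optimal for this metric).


SPT order: J4 → J1 → J3 → J2
Completion times:
  J4: C=6
  J1: C=16
  J3: C=29
  J2: C=51
Sum = 102, n = 4
Mean flow = 102/4
= 25.50


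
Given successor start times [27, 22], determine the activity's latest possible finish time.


LF = min of all successor start times
Successors start at: [27, 22]
LF = min(27, 22)
= 22


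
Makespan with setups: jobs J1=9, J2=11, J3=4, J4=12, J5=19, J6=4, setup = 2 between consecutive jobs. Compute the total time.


Makespan = Σ processing + (n-1) × setup
= (9 + 11 + 4 + 12 + 19 + 4) + (6-1)×2
= 59 + 10
= 69 time units


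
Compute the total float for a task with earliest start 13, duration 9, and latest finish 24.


EF = ES + duration = 13 + 9 = 22
LS = LF - duration = 24 - 9 = 15
Total Float = LF - EF = 24 - 22
(or LS - ES = 15 - 13)
= 2


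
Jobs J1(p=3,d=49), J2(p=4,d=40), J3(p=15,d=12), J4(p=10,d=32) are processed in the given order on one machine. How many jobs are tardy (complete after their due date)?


Completion vs due date:
  J1: C=3, d=49 → on time
  J2: C=7, d=40 → on time
  J3: C=22, d=12 → TARDY
  J4: C=32, d=32 → on time
Tardy jobs: J3
Count = 1


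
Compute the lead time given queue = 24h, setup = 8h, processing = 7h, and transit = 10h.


Lead time = queue + setup + processing + transit
= 24 + 8 + 7 + 10
= 49 hours


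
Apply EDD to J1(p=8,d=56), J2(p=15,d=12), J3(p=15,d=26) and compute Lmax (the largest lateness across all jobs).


EDD order: J2 → J3 → J1
Completion and lateness:
  J2: C=15, d=12, L=15-12=3
  J3: C=30, d=26, L=30-26=4
  J1: C=38, d=56, L=38-56=-18
Lmax = max(3, 4, -18)
= 4


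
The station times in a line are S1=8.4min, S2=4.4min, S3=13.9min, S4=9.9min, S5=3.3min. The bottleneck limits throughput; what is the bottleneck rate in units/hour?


Bottleneck = longest station time
Station times: [8.4, 4.4, 13.9, 9.9, 3.3]
Max = 13.9 min
Rate = 60 / 13.9
= 4.32 units/hour (bottleneck: 13.9min)


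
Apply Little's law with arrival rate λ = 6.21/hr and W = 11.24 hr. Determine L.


Little's law: L = λ × W
= 6.21 × 11.24
= 69.80


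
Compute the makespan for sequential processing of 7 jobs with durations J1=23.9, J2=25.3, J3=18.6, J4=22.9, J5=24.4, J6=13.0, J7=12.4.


Sequential makespan: sum all processing times
= 23.9 + 25.3 + 18.6 + 22.9 + 24.4 + 13.0 + 12.4
= 140.5 time units


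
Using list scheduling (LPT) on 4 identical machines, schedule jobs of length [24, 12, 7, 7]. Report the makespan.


Jobs (LPT sorted): [24, 12, 7, 7]
Machines: 4
  J=24 → Machine 1 (load: 0+24=24)
  J=12 → Machine 2 (load: 0+12=12)
  J=7 → Machine 3 (load: 0+7=7)
  J=7 → Machine 4 (load: 0+7=7)
Machine loads: [24, 12, 7, 7]
Makespan = max = 24 time units


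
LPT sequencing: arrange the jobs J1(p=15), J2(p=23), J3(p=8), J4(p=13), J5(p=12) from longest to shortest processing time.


LPT: sort by longest processing time first
  J2: p=23
  J1: p=15
  J4: p=13
  J5: p=12
  J3: p=8
Order: J2 → J1 → J4 → J5 → J3


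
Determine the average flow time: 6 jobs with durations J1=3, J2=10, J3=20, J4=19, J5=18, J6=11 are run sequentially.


Completion times:
  J1: completes at 3
  J2: completes at 13
  J3: completes at 33
  J4: completes at 52
  J5: completes at 70
  J6: completes at 81
Sum = 252
Average = 252/6
= 42.00


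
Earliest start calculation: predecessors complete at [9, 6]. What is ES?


ES = max of all predecessor completion times
Predecessors: [9, 6]
ES = max(9, 6)
= 9


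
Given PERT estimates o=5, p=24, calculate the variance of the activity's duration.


σ² = ((p - o) / 6)² = (p - o)² / 36
= (24 - 5)² / 36
= 19² / 36
= 361 / 36
= 10.0278


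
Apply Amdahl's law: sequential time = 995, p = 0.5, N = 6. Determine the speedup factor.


Amdahl's law: T_p = T × ((1-p) + p/N)
= 995 × ((1-0.5) + 0.5/6)
= 995 × (0.50 + 0.0833)
= 995 × 0.5833
= 580.42
Speedup = 995/580.42
= 1.71×


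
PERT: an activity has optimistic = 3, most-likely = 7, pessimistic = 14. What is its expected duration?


te = (o + 4m + p) / 6
= (3 + 4×7 + 14) / 6
= (3 + 28 + 14) / 6
= 45 / 6
= 7.50


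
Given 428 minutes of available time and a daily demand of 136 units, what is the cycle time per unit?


Cycle time = available time / demand
= 428 / 136
= 3.15 min/unit


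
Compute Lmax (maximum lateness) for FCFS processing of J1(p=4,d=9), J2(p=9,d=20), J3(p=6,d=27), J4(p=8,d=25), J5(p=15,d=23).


Lateness per job (L = C - d):
  J1: C=4, d=9, L=-5
  J2: C=13, d=20, L=-7
  J3: C=19, d=27, L=-8
  J4: C=27, d=25, L=2
  J5: C=42, d=23, L=19
Lmax = max(-5, -7, -8, 2, 19)
= 19


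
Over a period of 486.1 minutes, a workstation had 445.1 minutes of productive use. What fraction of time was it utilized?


Utilization = busy / total × 100
= 445.1 / 486.1 × 100
= 91.6%


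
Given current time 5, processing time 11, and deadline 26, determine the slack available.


Slack = due - current_time - processing
= 26 - 5 - 11
= 10


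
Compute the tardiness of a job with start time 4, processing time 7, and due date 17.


Completion = start + processing = 4 + 7 = 11
Tardiness = max(0, C - d) = max(0, 11 - 17)
= max(0, -6)
= 0


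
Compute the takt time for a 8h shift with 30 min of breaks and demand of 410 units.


Available = 8×60 - 30 = 450 min
Takt time = 450 / 410
= 1.10 min/unit


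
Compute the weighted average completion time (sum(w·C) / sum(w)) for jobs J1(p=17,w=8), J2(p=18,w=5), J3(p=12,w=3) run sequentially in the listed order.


Completion times:
  J1: C=17, w×C=8×17=136
  J2: C=35, w×C=5×35=175
  J3: C=47, w×C=3×47=141
Sum w×C = 452
Sum w = 16
Weighted avg = 452/16
= 28.25


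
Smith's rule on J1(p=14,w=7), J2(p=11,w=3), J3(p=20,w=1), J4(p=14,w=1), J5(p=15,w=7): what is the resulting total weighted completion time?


WSPT order (by p/w): J1 → J5 → J2 → J4 → J3
  J1: C=14, w·C=7×14=98
  J5: C=29, w·C=7×29=203
  J2: C=40, w·C=3×40=120
  J4: C=54, w·C=1×54=54
  J3: C=74, w·C=1×74=74
Σ w·C = 549
= 549


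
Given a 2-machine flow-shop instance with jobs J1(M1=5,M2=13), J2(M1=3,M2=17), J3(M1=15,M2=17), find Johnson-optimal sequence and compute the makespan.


Johnson's rule:
Group 1 (M1≤M2, sort by M1): ['J2', 'J1', 'J3']
Group 2 (M1>M2, sort desc M2): []
Sequence: J2 → J1 → J3
Makespan calculation:
  J2: M1 done=3, M2 done=20
  J1: M1 done=8, M2 done=33
  J3: M1 done=23, M2 done=50
= Sequence: J2 → J1 → J3, Makespan: 50


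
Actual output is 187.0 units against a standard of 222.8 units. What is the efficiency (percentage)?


Efficiency = (actual / standard) × 100
= (187.0 / 222.8) × 100
= 83.9%


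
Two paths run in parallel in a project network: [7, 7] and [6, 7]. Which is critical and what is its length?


Path A: 7 + 7 = 14
Path B: 6 + 7 = 13
Critical path = longest = max(14, 13)
= 14 (Path A)


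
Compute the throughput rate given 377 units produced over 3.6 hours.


Throughput = units / time
= 377 / 3.6
= 104.7 units/hour


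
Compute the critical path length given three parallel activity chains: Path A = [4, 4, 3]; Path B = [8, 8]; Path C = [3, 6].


Path A: 4 + 4 + 3 = 11
Path B: 8 + 8 = 16
Path C: 3 + 6 = 9
Critical path = longest = max(11, 16, 9)
= 16 (Path B)


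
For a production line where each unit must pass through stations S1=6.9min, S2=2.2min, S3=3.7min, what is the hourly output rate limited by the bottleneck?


Bottleneck = longest station time
Station times: [6.9, 2.2, 3.7]
Max = 6.9 min
Rate = 60 / 6.9
= 8.70 units/hour (bottleneck: 6.9min)


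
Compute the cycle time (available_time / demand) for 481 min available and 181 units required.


Cycle time = available time / demand
= 481 / 181
= 2.66 min/unit


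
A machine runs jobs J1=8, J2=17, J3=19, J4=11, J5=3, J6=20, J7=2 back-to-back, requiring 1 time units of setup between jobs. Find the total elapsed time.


Makespan = Σ processing + (n-1) × setup
= (8 + 17 + 19 + 11 + 3 + 20 + 2) + (7-1)×1
= 80 + 6
= 86 time units


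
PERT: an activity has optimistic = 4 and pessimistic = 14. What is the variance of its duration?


σ² = ((p - o) / 6)² = (p - o)² / 36
= (14 - 4)² / 36
= 10² / 36
= 100 / 36
= 2.7778


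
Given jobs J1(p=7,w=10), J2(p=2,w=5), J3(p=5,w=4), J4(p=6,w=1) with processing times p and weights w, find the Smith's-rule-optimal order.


WSPT (Smith's rule): sort by p/w ascending
  J2: p/w = 2/5 = 0.400
  J1: p/w = 7/10 = 0.700
  J3: p/w = 5/4 = 1.250
  J4: p/w = 6/1 = 6.000
Order: J2 → J1 → J3 → J4


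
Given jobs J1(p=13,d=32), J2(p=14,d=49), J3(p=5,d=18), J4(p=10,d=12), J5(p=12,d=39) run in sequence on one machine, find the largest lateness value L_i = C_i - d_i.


Lateness per job (L = C - d):
  J1: C=13, d=32, L=-19
  J2: C=27, d=49, L=-22
  J3: C=32, d=18, L=14
  J4: C=42, d=12, L=30
  J5: C=54, d=39, L=15
Lmax = max(-19, -22, 14, 30, 15)
= 30


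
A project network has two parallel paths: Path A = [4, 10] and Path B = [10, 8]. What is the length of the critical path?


Path A: 4 + 10 = 14
Path B: 10 + 8 = 18
Critical path = longest = max(14, 18)
= 18 (Path B)


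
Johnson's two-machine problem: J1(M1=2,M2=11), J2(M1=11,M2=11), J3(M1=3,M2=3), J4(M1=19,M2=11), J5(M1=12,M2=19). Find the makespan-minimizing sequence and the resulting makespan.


Johnson's rule:
Group 1 (M1≤M2, sort by M1): ['J1', 'J3', 'J2', 'J5']
Group 2 (M1>M2, sort desc M2): ['J4']
Sequence: J1 → J3 → J2 → J5 → J4
Makespan calculation:
  J1: M1 done=2, M2 done=13
  J3: M1 done=5, M2 done=16
  J2: M1 done=16, M2 done=27
  J5: M1 done=28, M2 done=47
  J4: M1 done=47, M2 done=58
= Sequence: J1 → J3 → J2 → J5 → J4, Makespan: 58


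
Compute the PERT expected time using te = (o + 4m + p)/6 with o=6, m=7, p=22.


te = (o + 4m + p) / 6
= (6 + 4×7 + 22) / 6
= (6 + 28 + 22) / 6
= 56 / 6
= 9.33


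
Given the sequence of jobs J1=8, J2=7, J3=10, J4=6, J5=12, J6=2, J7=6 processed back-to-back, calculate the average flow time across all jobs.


Completion times:
  J1: completes at 8
  J2: completes at 15
  J3: completes at 25
  J4: completes at 31
  J5: completes at 43
  J6: completes at 45
  J7: completes at 51
Sum = 218
Average = 218/7
= 31.14


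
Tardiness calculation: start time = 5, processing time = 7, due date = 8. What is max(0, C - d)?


Completion = start + processing = 5 + 7 = 12
Tardiness = max(0, C - d) = max(0, 12 - 8)
= max(0, 4)
= 4


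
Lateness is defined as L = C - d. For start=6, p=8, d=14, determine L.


Completion = 6 + 8 = 14
Lateness = C - d = 14 - 14
= 0


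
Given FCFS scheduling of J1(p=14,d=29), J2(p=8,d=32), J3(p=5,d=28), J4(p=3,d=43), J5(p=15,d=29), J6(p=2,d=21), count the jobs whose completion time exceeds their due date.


Completion vs due date:
  J1: C=14, d=29 → on time
  J2: C=22, d=32 → on time
  J3: C=27, d=28 → on time
  J4: C=30, d=43 → on time
  J5: C=45, d=29 → TARDY
  J6: C=47, d=21 → TARDY
Tardy jobs: J5, J6
Count = 2


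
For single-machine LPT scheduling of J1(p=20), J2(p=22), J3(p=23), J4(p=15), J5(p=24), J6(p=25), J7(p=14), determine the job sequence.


LPT: sort by longest processing time first
  J6: p=25
  J5: p=24
  J3: p=23
  J2: p=22
  J1: p=20
  J4: p=15
  J7: p=14
Order: J6 → J5 → J3 → J2 → J1 → J4 → J7
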